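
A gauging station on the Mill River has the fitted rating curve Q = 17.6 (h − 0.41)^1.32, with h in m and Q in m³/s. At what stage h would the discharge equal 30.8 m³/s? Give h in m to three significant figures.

h − h₀ = (Q/C)^(1/b) = (30.8/17.6)^(1/1.32) = 1.528 m
h = 0.41 + 1.528 = 1.938 m

1.94 m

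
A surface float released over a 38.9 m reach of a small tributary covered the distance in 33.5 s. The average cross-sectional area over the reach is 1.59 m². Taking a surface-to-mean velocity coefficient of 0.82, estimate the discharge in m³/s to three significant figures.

v_surface = L / t̄ = 38.9 / 33.5 = 1.161 m/s
v_mean = 0.82 × 1.161 = 0.9522 m/s
Q = A × v_mean = 1.59 × 0.9522 = 1.514 m³/s

1.51 m³/s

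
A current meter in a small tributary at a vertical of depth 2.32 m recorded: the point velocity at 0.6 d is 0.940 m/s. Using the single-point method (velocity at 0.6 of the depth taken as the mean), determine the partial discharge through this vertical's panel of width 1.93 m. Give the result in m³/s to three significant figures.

v̄ = v₀.₆ = 0.940 m/s
q = v̄ × d × w = 0.9400 × 2.32 × 1.93 = 4.209 m³/s

4.21 m³/s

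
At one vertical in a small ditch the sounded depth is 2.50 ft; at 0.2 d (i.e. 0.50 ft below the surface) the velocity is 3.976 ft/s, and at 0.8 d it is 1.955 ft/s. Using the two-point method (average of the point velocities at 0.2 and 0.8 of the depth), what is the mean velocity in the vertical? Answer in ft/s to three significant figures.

2.97 ft/s

v̄ = (3.976 + 1.955) / 2 = 2.966 ft/s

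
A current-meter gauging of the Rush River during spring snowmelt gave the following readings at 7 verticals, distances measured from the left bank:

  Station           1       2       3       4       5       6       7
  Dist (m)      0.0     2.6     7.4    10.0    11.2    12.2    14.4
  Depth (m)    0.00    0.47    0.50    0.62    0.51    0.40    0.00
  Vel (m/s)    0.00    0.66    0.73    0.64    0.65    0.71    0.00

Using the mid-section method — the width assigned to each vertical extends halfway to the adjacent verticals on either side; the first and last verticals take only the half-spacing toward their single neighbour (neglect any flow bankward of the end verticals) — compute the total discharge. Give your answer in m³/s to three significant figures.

4.07 m³/s

w_2 = (7.4 − 0.0)/2 = 3.7 m; q_2 = 0.66 × 0.47 × 3.7 = 1.148 m³/s
w_3 = (10.0 − 2.6)/2 = 3.7 m; q_3 = 0.73 × 0.50 × 3.7 = 1.351 m³/s
w_4 = (11.2 − 7.4)/2 = 1.9 m; q_4 = 0.64 × 0.62 × 1.9 = 0.7539 m³/s
w_5 = (12.2 − 10.0)/2 = 1.1 m; q_5 = 0.65 × 0.51 × 1.1 = 0.3647 m³/s
w_6 = (14.4 − 11.2)/2 = 1.6 m; q_6 = 0.71 × 0.40 × 1.6 = 0.4544 m³/s
Stations 1, 7 contribute zero (depth or velocity is 0).
Q = Σ qᵢ = 4.071 m³/s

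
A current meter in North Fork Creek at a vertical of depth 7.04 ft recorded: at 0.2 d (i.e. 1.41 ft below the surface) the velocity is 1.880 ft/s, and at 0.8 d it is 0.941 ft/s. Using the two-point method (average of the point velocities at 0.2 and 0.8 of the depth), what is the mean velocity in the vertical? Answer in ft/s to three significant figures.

1.41 ft/s

v̄ = (1.880 + 0.941) / 2 = 1.411 ft/s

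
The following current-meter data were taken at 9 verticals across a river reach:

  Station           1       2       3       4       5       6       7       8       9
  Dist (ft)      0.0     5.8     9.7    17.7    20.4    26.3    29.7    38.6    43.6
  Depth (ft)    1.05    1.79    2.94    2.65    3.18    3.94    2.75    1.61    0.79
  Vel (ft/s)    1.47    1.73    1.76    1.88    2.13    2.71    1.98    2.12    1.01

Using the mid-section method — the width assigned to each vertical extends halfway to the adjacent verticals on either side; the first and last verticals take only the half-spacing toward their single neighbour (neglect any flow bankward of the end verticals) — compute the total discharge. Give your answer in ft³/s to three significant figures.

215 ft³/s

w_1 = (5.8 − 0.0)/2 = 2.9 ft; q_1 = 1.47 × 1.05 × 2.9 = 4.476 ft³/s
w_2 = (9.7 − 0.0)/2 = 4.85 ft; q_2 = 1.73 × 1.79 × 4.85 = 15.02 ft³/s
w_3 = (17.7 − 5.8)/2 = 5.95 ft; q_3 = 1.76 × 2.94 × 5.95 = 30.79 ft³/s
w_4 = (20.4 − 9.7)/2 = 5.35 ft; q_4 = 1.88 × 2.65 × 5.35 = 26.65 ft³/s
w_5 = (26.3 − 17.7)/2 = 4.3 ft; q_5 = 2.13 × 3.18 × 4.3 = 29.13 ft³/s
w_6 = (29.7 − 20.4)/2 = 4.65 ft; q_6 = 2.71 × 3.94 × 4.65 = 49.65 ft³/s
w_7 = (38.6 − 26.3)/2 = 6.15 ft; q_7 = 1.98 × 2.75 × 6.15 = 33.49 ft³/s
w_8 = (43.6 − 29.7)/2 = 6.95 ft; q_8 = 2.12 × 1.61 × 6.95 = 23.72 ft³/s
w_9 = (43.6 − 38.6)/2 = 2.5 ft; q_9 = 1.01 × 0.79 × 2.5 = 1.995 ft³/s
Q = Σ qᵢ = 214.9 ft³/s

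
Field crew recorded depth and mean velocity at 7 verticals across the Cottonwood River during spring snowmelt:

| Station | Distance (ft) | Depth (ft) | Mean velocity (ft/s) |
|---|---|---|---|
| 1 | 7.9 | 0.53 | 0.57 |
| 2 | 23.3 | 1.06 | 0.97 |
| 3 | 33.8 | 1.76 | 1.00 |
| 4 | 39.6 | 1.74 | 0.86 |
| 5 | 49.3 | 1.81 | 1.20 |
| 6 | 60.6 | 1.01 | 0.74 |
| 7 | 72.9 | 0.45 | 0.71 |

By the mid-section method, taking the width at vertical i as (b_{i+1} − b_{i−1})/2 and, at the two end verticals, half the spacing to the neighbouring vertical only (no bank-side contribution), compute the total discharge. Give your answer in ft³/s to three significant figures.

w_1 = (23.3 − 7.9)/2 = 7.7 ft; q_1 = 0.57 × 0.53 × 7.7 = 2.326 ft³/s
w_2 = (33.8 − 7.9)/2 = 12.95 ft; q_2 = 0.97 × 1.06 × 12.95 = 13.32 ft³/s
w_3 = (39.6 − 23.3)/2 = 8.15 ft; q_3 = 1.00 × 1.76 × 8.15 = 14.34 ft³/s
w_4 = (49.3 − 33.8)/2 = 7.75 ft; q_4 = 0.86 × 1.74 × 7.75 = 11.60 ft³/s
w_5 = (60.6 − 39.6)/2 = 10.5 ft; q_5 = 1.20 × 1.81 × 10.5 = 22.81 ft³/s
w_6 = (72.9 − 49.3)/2 = 11.8 ft; q_6 = 0.74 × 1.01 × 11.8 = 8.819 ft³/s
w_7 = (72.9 − 60.6)/2 = 6.15 ft; q_7 = 0.71 × 0.45 × 6.15 = 1.965 ft³/s
Q = Σ qᵢ = 75.17 ft³/s

75.2 ft³/s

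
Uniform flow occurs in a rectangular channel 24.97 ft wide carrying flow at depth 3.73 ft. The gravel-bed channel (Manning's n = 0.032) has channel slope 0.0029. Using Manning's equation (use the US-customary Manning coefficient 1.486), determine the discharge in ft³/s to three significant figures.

A = b·y = 24.97 × 3.73 = 93.14 ft²
P = b + 2y = 24.97 + 2×3.73 = 32.43 ft
R = A/P = 93.14/32.43 = 2.872 ft
Q = (1.486/n)·A·R^(2/3)·S^(1/2) = (1.486/0.032) × 93.14 × 2.872^(2/3) × 0.0029^(1/2) = 470.6 ft³/s

471 ft³/s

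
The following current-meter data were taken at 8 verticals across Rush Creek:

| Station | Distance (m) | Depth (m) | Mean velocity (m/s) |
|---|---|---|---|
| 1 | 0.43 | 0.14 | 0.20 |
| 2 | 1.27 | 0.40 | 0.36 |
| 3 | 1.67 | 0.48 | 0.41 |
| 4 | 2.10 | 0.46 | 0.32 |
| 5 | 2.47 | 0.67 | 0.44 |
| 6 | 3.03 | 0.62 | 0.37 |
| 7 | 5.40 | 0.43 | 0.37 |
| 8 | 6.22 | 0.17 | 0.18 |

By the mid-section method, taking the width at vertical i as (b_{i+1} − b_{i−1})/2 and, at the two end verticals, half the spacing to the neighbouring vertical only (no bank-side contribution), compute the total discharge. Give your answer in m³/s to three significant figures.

0.981 m³/s

w_1 = (1.27 − 0.43)/2 = 0.42 m; q_1 = 0.20 × 0.14 × 0.42 = 0.01176 m³/s
w_2 = (1.67 − 0.43)/2 = 0.62 m; q_2 = 0.36 × 0.40 × 0.62 = 0.08928 m³/s
w_3 = (2.10 − 1.27)/2 = 0.415 m; q_3 = 0.41 × 0.48 × 0.415 = 0.08167 m³/s
w_4 = (2.47 − 1.67)/2 = 0.4 m; q_4 = 0.32 × 0.46 × 0.4 = 0.05888 m³/s
w_5 = (3.03 − 2.10)/2 = 0.465 m; q_5 = 0.44 × 0.67 × 0.465 = 0.1371 m³/s
w_6 = (5.40 − 2.47)/2 = 1.465 m; q_6 = 0.37 × 0.62 × 1.465 = 0.3361 m³/s
w_7 = (6.22 − 3.03)/2 = 1.595 m; q_7 = 0.37 × 0.43 × 1.595 = 0.2538 m³/s
w_8 = (6.22 − 5.40)/2 = 0.41 m; q_8 = 0.18 × 0.17 × 0.41 = 0.01255 m³/s
Q = Σ qᵢ = 0.9811 m³/s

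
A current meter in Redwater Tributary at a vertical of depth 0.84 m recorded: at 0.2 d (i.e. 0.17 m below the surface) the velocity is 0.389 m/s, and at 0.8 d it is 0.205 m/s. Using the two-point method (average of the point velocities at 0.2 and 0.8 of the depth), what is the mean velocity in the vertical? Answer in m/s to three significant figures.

v̄ = (0.389 + 0.205) / 2 = 0.2970 m/s

0.297 m/s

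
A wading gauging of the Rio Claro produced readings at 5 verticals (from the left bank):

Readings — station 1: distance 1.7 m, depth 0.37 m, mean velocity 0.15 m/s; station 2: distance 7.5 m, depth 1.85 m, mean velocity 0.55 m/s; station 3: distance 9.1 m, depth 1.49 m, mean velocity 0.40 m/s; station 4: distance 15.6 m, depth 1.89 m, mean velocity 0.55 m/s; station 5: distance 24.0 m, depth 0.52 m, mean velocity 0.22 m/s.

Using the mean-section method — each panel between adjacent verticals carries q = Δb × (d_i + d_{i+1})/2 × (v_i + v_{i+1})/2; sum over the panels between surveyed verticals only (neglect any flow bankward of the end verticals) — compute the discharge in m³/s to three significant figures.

Panel 1-2: Δb = 5.8 m, d̄ = (0.37+1.85)/2 = 1.11, v̄ = (0.15+0.55)/2 = 0.35 → q = 5.8×1.11×0.35 = 2.253 m³/s
Panel 2-3: Δb = 1.6 m, d̄ = (1.85+1.49)/2 = 1.67, v̄ = (0.55+0.40)/2 = 0.475 → q = 1.6×1.67×0.475 = 1.269 m³/s
Panel 3-4: Δb = 6.5 m, d̄ = (1.49+1.89)/2 = 1.69, v̄ = (0.40+0.55)/2 = 0.475 → q = 6.5×1.69×0.475 = 5.218 m³/s
Panel 4-5: Δb = 8.4 m, d̄ = (1.89+0.52)/2 = 1.205, v̄ = (0.55+0.22)/2 = 0.385 → q = 8.4×1.205×0.385 = 3.897 m³/s
Q = Σ q = 12.64 m³/s

12.6 m³/s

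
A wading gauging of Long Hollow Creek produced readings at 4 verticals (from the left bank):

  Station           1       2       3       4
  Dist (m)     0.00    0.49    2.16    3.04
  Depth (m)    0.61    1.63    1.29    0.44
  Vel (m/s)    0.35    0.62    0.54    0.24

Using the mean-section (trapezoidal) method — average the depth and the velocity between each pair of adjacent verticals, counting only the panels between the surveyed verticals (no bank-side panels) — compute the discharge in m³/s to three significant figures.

Panel 1-2: Δb = 0.49 m, d̄ = (0.61+1.63)/2 = 1.12, v̄ = (0.35+0.62)/2 = 0.485 → q = 0.49×1.12×0.485 = 0.2662 m³/s
Panel 2-3: Δb = 1.67 m, d̄ = (1.63+1.29)/2 = 1.46, v̄ = (0.62+0.54)/2 = 0.58 → q = 1.67×1.46×0.58 = 1.414 m³/s
Panel 3-4: Δb = 0.88 m, d̄ = (1.29+0.44)/2 = 0.865, v̄ = (0.54+0.24)/2 = 0.39 → q = 0.88×0.865×0.39 = 0.2969 m³/s
Q = Σ q = 1.977 m³/s

1.98 m³/s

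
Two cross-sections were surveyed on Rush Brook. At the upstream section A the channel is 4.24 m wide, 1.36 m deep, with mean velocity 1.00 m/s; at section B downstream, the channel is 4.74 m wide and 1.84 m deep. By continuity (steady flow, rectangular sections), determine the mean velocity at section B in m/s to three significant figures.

0.661 m/s

Q = A₁V₁ = (4.24×1.36) × 1.00 = 5.766 m³/s
A₂ = 4.74 × 1.84 = 8.722 m²
V₂ = Q/A₂ = 5.766/8.722 = 0.6612 m/s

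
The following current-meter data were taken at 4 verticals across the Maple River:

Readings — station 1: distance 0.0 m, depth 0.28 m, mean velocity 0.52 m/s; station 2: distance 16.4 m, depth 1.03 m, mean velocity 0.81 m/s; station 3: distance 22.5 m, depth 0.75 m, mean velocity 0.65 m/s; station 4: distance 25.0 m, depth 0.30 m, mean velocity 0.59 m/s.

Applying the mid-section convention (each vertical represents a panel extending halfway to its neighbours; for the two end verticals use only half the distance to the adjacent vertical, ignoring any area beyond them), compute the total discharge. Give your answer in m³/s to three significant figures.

w_1 = (16.4 − 0.0)/2 = 8.2 m; q_1 = 0.52 × 0.28 × 8.2 = 1.194 m³/s
w_2 = (22.5 − 0.0)/2 = 11.25 m; q_2 = 0.81 × 1.03 × 11.25 = 9.386 m³/s
w_3 = (25.0 − 16.4)/2 = 4.3 m; q_3 = 0.65 × 0.75 × 4.3 = 2.096 m³/s
w_4 = (25.0 − 22.5)/2 = 1.25 m; q_4 = 0.59 × 0.30 × 1.25 = 0.2213 m³/s
Q = Σ qᵢ = 12.90 m³/s

12.9 m³/s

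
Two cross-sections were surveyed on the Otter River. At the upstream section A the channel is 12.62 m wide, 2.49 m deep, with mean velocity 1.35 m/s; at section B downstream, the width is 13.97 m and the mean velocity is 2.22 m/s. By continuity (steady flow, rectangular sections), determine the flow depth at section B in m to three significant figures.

1.37 m

Q = A₁V₁ = (12.62×2.49) × 1.35 = 42.42 m³/s
d₂ = Q/(b₂ V₂) = 42.42/(13.97×2.22) = 1.368 m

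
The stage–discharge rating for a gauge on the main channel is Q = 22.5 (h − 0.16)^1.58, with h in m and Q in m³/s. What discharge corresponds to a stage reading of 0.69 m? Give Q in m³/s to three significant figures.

Q = 22.5 × (0.69 − 0.16)^1.58 = 22.5 × 0.53^1.58 = 8.252 m³/s

8.25 m³/s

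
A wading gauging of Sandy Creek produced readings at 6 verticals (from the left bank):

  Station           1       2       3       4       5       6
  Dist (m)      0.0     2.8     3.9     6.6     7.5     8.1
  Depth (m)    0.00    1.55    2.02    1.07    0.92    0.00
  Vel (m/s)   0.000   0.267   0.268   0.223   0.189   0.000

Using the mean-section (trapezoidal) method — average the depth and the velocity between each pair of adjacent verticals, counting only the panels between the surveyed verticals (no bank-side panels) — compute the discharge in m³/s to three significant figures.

Panel 1-2: Δb = 2.8 m, d̄ = (0.00+1.55)/2 = 0.775, v̄ = (0.000+0.267)/2 = 0.1335 → q = 2.8×0.775×0.1335 = 0.2897 m³/s
Panel 2-3: Δb = 1.1 m, d̄ = (1.55+2.02)/2 = 1.785, v̄ = (0.267+0.268)/2 = 0.2675 → q = 1.1×1.785×0.2675 = 0.5252 m³/s
Panel 3-4: Δb = 2.7 m, d̄ = (2.02+1.07)/2 = 1.545, v̄ = (0.268+0.223)/2 = 0.2455 → q = 2.7×1.545×0.2455 = 1.024 m³/s
Panel 4-5: Δb = 0.9 m, d̄ = (1.07+0.92)/2 = 0.995, v̄ = (0.223+0.189)/2 = 0.206 → q = 0.9×0.995×0.206 = 0.1845 m³/s
Panel 5-6: Δb = 0.6 m, d̄ = (0.92+0.00)/2 = 0.46, v̄ = (0.189+0.000)/2 = 0.0945 → q = 0.6×0.46×0.0945 = 0.02608 m³/s
Q = Σ q = 2.050 m³/s

2.05 m³/s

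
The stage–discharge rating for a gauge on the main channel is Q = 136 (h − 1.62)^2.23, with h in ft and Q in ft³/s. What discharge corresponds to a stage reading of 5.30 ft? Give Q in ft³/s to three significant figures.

Q = 136 × (5.30 − 1.62)^2.23 = 136 × 3.68^2.23 = 2485 ft³/s

2490 ft³/s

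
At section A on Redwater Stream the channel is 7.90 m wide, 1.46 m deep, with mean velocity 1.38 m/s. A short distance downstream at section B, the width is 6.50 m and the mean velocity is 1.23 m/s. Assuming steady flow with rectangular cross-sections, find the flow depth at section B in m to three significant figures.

Q = A₁V₁ = (7.90×1.46) × 1.38 = 15.92 m³/s
d₂ = Q/(b₂ V₂) = 15.92/(6.50×1.23) = 1.991 m

1.99 m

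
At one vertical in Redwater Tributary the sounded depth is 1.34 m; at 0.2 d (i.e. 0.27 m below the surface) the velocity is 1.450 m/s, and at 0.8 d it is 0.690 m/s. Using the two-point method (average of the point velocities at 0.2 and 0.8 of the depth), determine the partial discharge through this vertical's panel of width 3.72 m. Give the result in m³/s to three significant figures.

v̄ = (1.450 + 0.690) / 2 = 1.070 m/s
q = v̄ × d × w = 1.070 × 1.34 × 3.72 = 5.334 m³/s

5.33 m³/s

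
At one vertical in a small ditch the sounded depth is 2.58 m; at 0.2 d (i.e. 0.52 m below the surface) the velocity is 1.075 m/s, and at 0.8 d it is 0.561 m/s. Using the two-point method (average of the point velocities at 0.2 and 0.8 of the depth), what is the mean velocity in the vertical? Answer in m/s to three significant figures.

v̄ = (1.075 + 0.561) / 2 = 0.8180 m/s

0.818 m/s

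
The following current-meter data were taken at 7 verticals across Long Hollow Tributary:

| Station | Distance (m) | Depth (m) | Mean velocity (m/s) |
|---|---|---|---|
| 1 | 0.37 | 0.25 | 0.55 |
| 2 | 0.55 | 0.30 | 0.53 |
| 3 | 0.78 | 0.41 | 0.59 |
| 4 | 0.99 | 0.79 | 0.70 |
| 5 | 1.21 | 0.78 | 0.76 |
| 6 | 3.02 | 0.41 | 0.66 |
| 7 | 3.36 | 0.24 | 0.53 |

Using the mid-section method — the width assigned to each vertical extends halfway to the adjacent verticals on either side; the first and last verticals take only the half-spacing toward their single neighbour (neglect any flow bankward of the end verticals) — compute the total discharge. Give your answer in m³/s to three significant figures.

w_1 = (0.55 − 0.37)/2 = 0.09 m; q_1 = 0.55 × 0.25 × 0.09 = 0.01238 m³/s
w_2 = (0.78 − 0.37)/2 = 0.205 m; q_2 = 0.53 × 0.30 × 0.205 = 0.03260 m³/s
w_3 = (0.99 − 0.55)/2 = 0.22 m; q_3 = 0.59 × 0.41 × 0.22 = 0.05322 m³/s
w_4 = (1.21 − 0.78)/2 = 0.215 m; q_4 = 0.70 × 0.79 × 0.215 = 0.1189 m³/s
w_5 = (3.02 − 0.99)/2 = 1.015 m; q_5 = 0.76 × 0.78 × 1.015 = 0.6017 m³/s
w_6 = (3.36 − 1.21)/2 = 1.075 m; q_6 = 0.66 × 0.41 × 1.075 = 0.2909 m³/s
w_7 = (3.36 − 3.02)/2 = 0.17 m; q_7 = 0.53 × 0.24 × 0.17 = 0.02162 m³/s
Q = Σ qᵢ = 1.131 m³/s

1.13 m³/s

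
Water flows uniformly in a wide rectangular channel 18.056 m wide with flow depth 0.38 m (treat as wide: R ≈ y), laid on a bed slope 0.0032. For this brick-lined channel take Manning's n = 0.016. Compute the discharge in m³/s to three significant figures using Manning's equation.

12.7 m³/s

A = b·y = 18.056 × 0.38 = 6.861 m²
Wide channel: R ≈ y = 0.38 m
Q = (1/n)·A·R^(2/3)·S^(1/2) = (1/0.016) × 6.861 × 0.3800^(2/3) × 0.0032^(1/2) = 12.73 m³/s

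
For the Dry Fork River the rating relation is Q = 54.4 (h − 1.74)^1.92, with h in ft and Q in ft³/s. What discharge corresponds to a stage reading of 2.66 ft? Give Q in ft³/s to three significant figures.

Q = 54.4 × (2.66 − 1.74)^1.92 = 54.4 × 0.92^1.92 = 46.35 ft³/s

46.4 ft³/s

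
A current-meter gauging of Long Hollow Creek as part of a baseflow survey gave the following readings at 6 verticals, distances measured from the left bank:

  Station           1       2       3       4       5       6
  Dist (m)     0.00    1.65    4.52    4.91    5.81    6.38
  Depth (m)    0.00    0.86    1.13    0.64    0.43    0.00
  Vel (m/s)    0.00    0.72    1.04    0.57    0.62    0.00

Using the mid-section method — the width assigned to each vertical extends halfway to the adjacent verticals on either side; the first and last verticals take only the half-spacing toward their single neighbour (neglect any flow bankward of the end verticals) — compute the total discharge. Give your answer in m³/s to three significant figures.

3.75 m³/s

w_2 = (4.52 − 0.00)/2 = 2.26 m; q_2 = 0.72 × 0.86 × 2.26 = 1.399 m³/s
w_3 = (4.91 − 1.65)/2 = 1.63 m; q_3 = 1.04 × 1.13 × 1.63 = 1.916 m³/s
w_4 = (5.81 − 4.52)/2 = 0.645 m; q_4 = 0.57 × 0.64 × 0.645 = 0.2353 m³/s
w_5 = (6.38 − 4.91)/2 = 0.735 m; q_5 = 0.62 × 0.43 × 0.735 = 0.1960 m³/s
Stations 1, 6 contribute zero (depth or velocity is 0).
Q = Σ qᵢ = 3.746 m³/s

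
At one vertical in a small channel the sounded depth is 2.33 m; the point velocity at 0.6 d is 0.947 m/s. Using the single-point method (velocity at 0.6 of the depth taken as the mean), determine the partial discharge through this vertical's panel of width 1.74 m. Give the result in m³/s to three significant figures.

v̄ = v₀.₆ = 0.947 m/s
q = v̄ × d × w = 0.9470 × 2.33 × 1.74 = 3.839 m³/s

3.84 m³/s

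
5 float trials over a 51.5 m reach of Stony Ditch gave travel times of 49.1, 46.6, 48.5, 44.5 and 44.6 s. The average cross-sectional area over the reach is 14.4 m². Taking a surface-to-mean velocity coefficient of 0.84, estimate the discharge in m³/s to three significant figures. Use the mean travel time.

13.4 m³/s

t̄ = (49.1 + 46.6 + 48.5 + 44.5 + 44.6) / 5 = 46.66 s
v_surface = L / t̄ = 51.5 / 46.66 = 1.104 m/s
v_mean = 0.84 × 1.104 = 0.9271 m/s
Q = A × v_mean = 14.4 × 0.9271 = 13.35 m³/s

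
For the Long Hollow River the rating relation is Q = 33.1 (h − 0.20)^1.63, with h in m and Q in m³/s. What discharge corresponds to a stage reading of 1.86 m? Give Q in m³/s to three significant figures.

75.6 m³/s

Q = 33.1 × (1.86 − 0.20)^1.63 = 33.1 × 1.66^1.63 = 75.61 m³/s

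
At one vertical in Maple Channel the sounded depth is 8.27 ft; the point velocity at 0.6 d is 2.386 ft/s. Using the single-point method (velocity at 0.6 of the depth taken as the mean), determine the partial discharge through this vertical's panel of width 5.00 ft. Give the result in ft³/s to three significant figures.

v̄ = v₀.₆ = 2.386 ft/s
q = v̄ × d × w = 2.386 × 8.27 × 5.00 = 98.66 ft³/s

98.7 ft³/s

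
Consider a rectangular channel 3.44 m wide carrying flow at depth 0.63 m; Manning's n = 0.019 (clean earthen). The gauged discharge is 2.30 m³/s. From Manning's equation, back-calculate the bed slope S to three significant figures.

A = b·y = 3.44 × 0.63 = 2.167 m²
P = b + 2y = 3.44 + 2×0.63 = 4.700 m
R = A/P = 2.167/4.700 = 0.4611 m
S = (Q·n / (1·A·R^(2/3)))² = (2.30×0.019 / (1×2.167×0.5969))² = 0.001141

0.00114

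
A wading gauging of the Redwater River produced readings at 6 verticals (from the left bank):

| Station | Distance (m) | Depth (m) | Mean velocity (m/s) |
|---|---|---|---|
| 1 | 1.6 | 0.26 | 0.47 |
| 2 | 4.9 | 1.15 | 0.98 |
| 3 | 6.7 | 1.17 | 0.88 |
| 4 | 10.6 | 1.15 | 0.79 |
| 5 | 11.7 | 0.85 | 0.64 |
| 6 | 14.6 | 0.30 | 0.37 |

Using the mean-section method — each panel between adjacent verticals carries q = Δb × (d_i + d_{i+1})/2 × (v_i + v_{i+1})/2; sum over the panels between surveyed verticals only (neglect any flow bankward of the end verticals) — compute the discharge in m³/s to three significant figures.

Panel 1-2: Δb = 3.3 m, d̄ = (0.26+1.15)/2 = 0.705, v̄ = (0.47+0.98)/2 = 0.725 → q = 3.3×0.705×0.725 = 1.687 m³/s
Panel 2-3: Δb = 1.8 m, d̄ = (1.15+1.17)/2 = 1.16, v̄ = (0.98+0.88)/2 = 0.93 → q = 1.8×1.16×0.93 = 1.942 m³/s
Panel 3-4: Δb = 3.9 m, d̄ = (1.17+1.15)/2 = 1.16, v̄ = (0.88+0.79)/2 = 0.835 → q = 3.9×1.16×0.835 = 3.778 m³/s
Panel 4-5: Δb = 1.1 m, d̄ = (1.15+0.85)/2 = 1, v̄ = (0.79+0.64)/2 = 0.715 → q = 1.1×1×0.715 = 0.7865 m³/s
Panel 5-6: Δb = 2.9 m, d̄ = (0.85+0.30)/2 = 0.575, v̄ = (0.64+0.37)/2 = 0.505 → q = 2.9×0.575×0.505 = 0.8421 m³/s
Q = Σ q = 9.035 m³/s

9.03 m³/s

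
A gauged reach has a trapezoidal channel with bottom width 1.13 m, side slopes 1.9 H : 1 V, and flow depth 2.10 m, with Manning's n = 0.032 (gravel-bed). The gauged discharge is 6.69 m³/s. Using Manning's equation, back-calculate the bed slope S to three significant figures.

A = (b + z·y)·y = (1.13 + 1.9×2.10)×2.10 = 10.75 m²
P = b + 2y√(1+z²) = 1.13 + 2×2.10×√(1+1.9²) = 10.15 m
R = A/P = 10.75/10.15 = 1.060 m
S = (Q·n / (1·A·R^(2/3)))² = (6.69×0.032 / (1×10.75×1.039))² = 0.0003670

0.000367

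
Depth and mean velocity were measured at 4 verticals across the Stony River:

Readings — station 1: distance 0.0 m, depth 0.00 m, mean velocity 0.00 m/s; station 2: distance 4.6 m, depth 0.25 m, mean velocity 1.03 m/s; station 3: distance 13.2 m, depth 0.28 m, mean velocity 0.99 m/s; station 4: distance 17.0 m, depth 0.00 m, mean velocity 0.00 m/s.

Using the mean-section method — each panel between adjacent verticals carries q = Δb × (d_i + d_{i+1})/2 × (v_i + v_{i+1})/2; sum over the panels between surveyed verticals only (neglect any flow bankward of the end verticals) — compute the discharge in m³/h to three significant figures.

10300 m³/h

Panel 1-2: Δb = 4.6 m, d̄ = (0.00+0.25)/2 = 0.125, v̄ = (0.00+1.03)/2 = 0.515 → q = 4.6×0.125×0.515 = 0.2961 m³/s
Panel 2-3: Δb = 8.6 m, d̄ = (0.25+0.28)/2 = 0.265, v̄ = (1.03+0.99)/2 = 1.01 → q = 8.6×0.265×1.01 = 2.302 m³/s
Panel 3-4: Δb = 3.8 m, d̄ = (0.28+0.00)/2 = 0.14, v̄ = (0.99+0.00)/2 = 0.495 → q = 3.8×0.14×0.495 = 0.2633 m³/s
Q = Σ q = 2.861 m³/s
= 2.861 × 3600 = 10300 m³/h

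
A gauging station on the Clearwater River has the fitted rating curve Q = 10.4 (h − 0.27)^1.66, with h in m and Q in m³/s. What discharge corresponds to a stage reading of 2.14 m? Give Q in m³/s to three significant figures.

Q = 10.4 × (2.14 − 0.27)^1.66 = 10.4 × 1.87^1.66 = 29.40 m³/s

29.4 m³/s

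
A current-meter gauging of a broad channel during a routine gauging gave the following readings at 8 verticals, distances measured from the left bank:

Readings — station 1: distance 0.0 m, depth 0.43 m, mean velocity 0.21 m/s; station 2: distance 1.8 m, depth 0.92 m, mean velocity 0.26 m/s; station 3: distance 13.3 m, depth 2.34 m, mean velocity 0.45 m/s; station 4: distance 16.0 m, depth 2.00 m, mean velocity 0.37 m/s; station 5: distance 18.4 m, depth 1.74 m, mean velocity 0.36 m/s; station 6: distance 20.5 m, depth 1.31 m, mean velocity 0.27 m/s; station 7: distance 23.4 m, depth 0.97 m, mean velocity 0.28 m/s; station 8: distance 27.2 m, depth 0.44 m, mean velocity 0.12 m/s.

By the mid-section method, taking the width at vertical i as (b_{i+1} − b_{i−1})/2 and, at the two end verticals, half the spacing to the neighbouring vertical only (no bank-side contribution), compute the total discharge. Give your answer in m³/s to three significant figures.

14.3 m³/s

w_1 = (1.8 − 0.0)/2 = 0.9 m; q_1 = 0.21 × 0.43 × 0.9 = 0.08127 m³/s
w_2 = (13.3 − 0.0)/2 = 6.65 m; q_2 = 0.26 × 0.92 × 6.65 = 1.591 m³/s
w_3 = (16.0 − 1.8)/2 = 7.1 m; q_3 = 0.45 × 2.34 × 7.1 = 7.476 m³/s
w_4 = (18.4 − 13.3)/2 = 2.55 m; q_4 = 0.37 × 2.00 × 2.55 = 1.887 m³/s
w_5 = (20.5 − 16.0)/2 = 2.25 m; q_5 = 0.36 × 1.74 × 2.25 = 1.409 m³/s
w_6 = (23.4 − 18.4)/2 = 2.5 m; q_6 = 0.27 × 1.31 × 2.5 = 0.8843 m³/s
w_7 = (27.2 − 20.5)/2 = 3.35 m; q_7 = 0.28 × 0.97 × 3.35 = 0.9099 m³/s
w_8 = (27.2 − 23.4)/2 = 1.9 m; q_8 = 0.12 × 0.44 × 1.9 = 0.1003 m³/s
Q = Σ qᵢ = 14.34 m³/s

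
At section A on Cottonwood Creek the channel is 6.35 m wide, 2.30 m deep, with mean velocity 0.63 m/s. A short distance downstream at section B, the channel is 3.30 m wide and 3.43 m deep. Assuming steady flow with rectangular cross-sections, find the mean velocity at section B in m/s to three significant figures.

0.813 m/s

Q = A₁V₁ = (6.35×2.30) × 0.63 = 9.201 m³/s
A₂ = 3.30 × 3.43 = 11.32 m²
V₂ = Q/A₂ = 9.201/11.32 = 0.8129 m/s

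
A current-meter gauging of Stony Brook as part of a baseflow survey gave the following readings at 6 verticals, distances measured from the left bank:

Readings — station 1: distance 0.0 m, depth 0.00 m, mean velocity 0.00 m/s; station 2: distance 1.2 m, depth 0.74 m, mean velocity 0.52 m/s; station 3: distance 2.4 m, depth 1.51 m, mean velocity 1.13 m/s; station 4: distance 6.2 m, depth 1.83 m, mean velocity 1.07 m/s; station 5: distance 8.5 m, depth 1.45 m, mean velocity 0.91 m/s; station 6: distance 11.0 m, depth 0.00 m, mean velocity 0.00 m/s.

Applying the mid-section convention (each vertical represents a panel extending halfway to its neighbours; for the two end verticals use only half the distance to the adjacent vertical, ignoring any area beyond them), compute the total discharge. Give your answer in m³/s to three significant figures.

w_2 = (2.4 − 0.0)/2 = 1.2 m; q_2 = 0.52 × 0.74 × 1.2 = 0.4618 m³/s
w_3 = (6.2 − 1.2)/2 = 2.5 m; q_3 = 1.13 × 1.51 × 2.5 = 4.266 m³/s
w_4 = (8.5 − 2.4)/2 = 3.05 m; q_4 = 1.07 × 1.83 × 3.05 = 5.972 m³/s
w_5 = (11.0 − 6.2)/2 = 2.4 m; q_5 = 0.91 × 1.45 × 2.4 = 3.167 m³/s
Stations 1, 6 contribute zero (depth or velocity is 0).
Q = Σ qᵢ = 13.87 m³/s

13.9 m³/s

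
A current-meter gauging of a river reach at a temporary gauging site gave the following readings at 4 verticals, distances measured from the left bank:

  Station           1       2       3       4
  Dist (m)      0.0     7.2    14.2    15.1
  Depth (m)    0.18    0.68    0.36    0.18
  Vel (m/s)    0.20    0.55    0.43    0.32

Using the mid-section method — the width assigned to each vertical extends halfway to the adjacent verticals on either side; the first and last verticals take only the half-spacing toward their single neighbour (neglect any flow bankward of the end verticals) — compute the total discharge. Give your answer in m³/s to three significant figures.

3.42 m³/s

w_1 = (7.2 − 0.0)/2 = 3.6 m; q_1 = 0.20 × 0.18 × 3.6 = 0.1296 m³/s
w_2 = (14.2 − 0.0)/2 = 7.1 m; q_2 = 0.55 × 0.68 × 7.1 = 2.655 m³/s
w_3 = (15.1 − 7.2)/2 = 3.95 m; q_3 = 0.43 × 0.36 × 3.95 = 0.6115 m³/s
w_4 = (15.1 − 14.2)/2 = 0.45 m; q_4 = 0.32 × 0.18 × 0.45 = 0.02592 m³/s
Q = Σ qᵢ = 3.422 m³/s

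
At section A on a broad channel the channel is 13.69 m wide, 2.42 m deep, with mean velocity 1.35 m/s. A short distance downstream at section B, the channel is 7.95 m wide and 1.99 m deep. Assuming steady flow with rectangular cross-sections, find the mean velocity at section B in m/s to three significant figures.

2.83 m/s

Q = A₁V₁ = (13.69×2.42) × 1.35 = 44.73 m³/s
A₂ = 7.95 × 1.99 = 15.82 m²
V₂ = Q/A₂ = 44.73/15.82 = 2.827 m/s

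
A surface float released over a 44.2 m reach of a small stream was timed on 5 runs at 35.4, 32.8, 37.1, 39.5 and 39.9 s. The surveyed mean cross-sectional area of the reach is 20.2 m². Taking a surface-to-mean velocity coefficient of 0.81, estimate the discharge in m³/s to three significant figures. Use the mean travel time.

19.6 m³/s

t̄ = (35.4 + 32.8 + 37.1 + 39.5 + 39.9) / 5 = 36.94 s
v_surface = L / t̄ = 44.2 / 36.94 = 1.197 m/s
v_mean = 0.81 × 1.197 = 0.9692 m/s
Q = A × v_mean = 20.2 × 0.9692 = 19.58 m³/s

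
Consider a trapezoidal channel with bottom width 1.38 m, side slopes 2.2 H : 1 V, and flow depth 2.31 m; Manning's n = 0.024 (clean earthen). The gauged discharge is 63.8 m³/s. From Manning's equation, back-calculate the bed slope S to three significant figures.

A = (b + z·y)·y = (1.38 + 2.2×2.31)×2.31 = 14.93 m²
P = b + 2y√(1+z²) = 1.38 + 2×2.31×√(1+2.2²) = 12.54 m
R = A/P = 14.93/12.54 = 1.190 m
S = (Q·n / (1·A·R^(2/3)))² = (63.8×0.024 / (1×14.93×1.123))² = 0.008345

0.00834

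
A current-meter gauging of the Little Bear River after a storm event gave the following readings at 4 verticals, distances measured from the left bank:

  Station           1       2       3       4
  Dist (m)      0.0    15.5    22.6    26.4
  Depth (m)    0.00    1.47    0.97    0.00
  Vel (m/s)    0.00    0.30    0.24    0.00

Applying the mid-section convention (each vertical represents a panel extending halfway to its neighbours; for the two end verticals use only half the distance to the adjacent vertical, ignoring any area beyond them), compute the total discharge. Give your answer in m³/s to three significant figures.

w_2 = (22.6 − 0.0)/2 = 11.3 m; q_2 = 0.30 × 1.47 × 11.3 = 4.983 m³/s
w_3 = (26.4 − 15.5)/2 = 5.45 m; q_3 = 0.24 × 0.97 × 5.45 = 1.269 m³/s
Stations 1, 4 contribute zero (depth or velocity is 0).
Q = Σ qᵢ = 6.252 m³/s

6.25 m³/s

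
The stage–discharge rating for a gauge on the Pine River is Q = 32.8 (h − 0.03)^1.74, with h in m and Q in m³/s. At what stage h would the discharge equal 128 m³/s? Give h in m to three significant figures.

h − h₀ = (Q/C)^(1/b) = (128/32.8)^(1/1.74) = 2.187 m
h = 0.03 + 2.187 = 2.217 m

2.22 m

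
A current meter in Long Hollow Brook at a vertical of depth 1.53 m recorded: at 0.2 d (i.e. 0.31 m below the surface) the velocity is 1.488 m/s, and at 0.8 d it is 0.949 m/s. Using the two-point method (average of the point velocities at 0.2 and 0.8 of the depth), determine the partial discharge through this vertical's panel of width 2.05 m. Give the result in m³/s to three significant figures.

3.82 m³/s

v̄ = (1.488 + 0.949) / 2 = 1.219 m/s
q = v̄ × d × w = 1.219 × 1.53 × 2.05 = 3.822 m³/s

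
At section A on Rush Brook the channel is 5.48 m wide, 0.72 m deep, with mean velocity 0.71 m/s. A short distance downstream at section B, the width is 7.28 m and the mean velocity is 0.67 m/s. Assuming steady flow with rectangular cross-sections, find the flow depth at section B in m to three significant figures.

0.574 m

Q = A₁V₁ = (5.48×0.72) × 0.71 = 2.801 m³/s
d₂ = Q/(b₂ V₂) = 2.801/(7.28×0.67) = 0.5743 m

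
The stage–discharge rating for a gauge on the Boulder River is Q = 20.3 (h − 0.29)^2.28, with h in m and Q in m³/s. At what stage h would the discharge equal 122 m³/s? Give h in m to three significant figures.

h − h₀ = (Q/C)^(1/b) = (122/20.3)^(1/2.28) = 2.196 m
h = 0.29 + 2.196 = 2.486 m

2.49 m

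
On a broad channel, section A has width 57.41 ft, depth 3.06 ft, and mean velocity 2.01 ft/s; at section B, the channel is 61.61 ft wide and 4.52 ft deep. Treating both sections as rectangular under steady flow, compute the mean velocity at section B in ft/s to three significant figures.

Q = A₁V₁ = (57.41×3.06) × 2.01 = 353.1 ft³/s
A₂ = 61.61 × 4.52 = 278.5 ft²
V₂ = Q/A₂ = 353.1/278.5 = 1.268 ft/s

1.27 ft/s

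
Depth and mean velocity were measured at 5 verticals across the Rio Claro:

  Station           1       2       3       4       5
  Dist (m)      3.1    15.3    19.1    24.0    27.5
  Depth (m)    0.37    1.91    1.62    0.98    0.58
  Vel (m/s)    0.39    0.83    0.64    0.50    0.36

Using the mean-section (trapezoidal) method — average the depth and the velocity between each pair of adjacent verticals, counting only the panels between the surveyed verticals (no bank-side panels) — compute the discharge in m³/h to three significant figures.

Panel 1-2: Δb = 12.2 m, d̄ = (0.37+1.91)/2 = 1.14, v̄ = (0.39+0.83)/2 = 0.61 → q = 12.2×1.14×0.61 = 8.484 m³/s
Panel 2-3: Δb = 3.8 m, d̄ = (1.91+1.62)/2 = 1.765, v̄ = (0.83+0.64)/2 = 0.735 → q = 3.8×1.765×0.735 = 4.930 m³/s
Panel 3-4: Δb = 4.9 m, d̄ = (1.62+0.98)/2 = 1.3, v̄ = (0.64+0.50)/2 = 0.57 → q = 4.9×1.3×0.57 = 3.631 m³/s
Panel 4-5: Δb = 3.5 m, d̄ = (0.98+0.58)/2 = 0.78, v̄ = (0.50+0.36)/2 = 0.43 → q = 3.5×0.78×0.43 = 1.174 m³/s
Q = Σ q = 18.22 m³/s
= 18.22 × 3600 = 65590 m³/h

65600 m³/h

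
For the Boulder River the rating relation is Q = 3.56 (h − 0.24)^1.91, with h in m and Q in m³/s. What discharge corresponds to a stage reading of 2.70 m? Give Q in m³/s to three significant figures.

Q = 3.56 × (2.70 − 0.24)^1.91 = 3.56 × 2.46^1.91 = 19.87 m³/s

19.9 m³/s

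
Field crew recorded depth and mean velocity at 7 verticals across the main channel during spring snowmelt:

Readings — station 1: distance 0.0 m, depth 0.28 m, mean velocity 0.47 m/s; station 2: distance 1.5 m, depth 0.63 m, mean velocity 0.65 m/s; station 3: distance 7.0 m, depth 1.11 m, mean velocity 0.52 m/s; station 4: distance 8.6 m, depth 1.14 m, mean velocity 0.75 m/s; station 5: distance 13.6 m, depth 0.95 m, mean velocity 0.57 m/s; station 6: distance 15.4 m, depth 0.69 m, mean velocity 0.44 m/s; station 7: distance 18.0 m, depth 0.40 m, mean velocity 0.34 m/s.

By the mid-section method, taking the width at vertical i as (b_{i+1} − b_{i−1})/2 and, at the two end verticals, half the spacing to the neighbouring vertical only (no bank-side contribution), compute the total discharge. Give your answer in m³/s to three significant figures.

w_1 = (1.5 − 0.0)/2 = 0.75 m; q_1 = 0.47 × 0.28 × 0.75 = 0.09870 m³/s
w_2 = (7.0 − 0.0)/2 = 3.5 m; q_2 = 0.65 × 0.63 × 3.5 = 1.433 m³/s
w_3 = (8.6 − 1.5)/2 = 3.55 m; q_3 = 0.52 × 1.11 × 3.55 = 2.049 m³/s
w_4 = (13.6 − 7.0)/2 = 3.3 m; q_4 = 0.75 × 1.14 × 3.3 = 2.822 m³/s
w_5 = (15.4 − 8.6)/2 = 3.4 m; q_5 = 0.57 × 0.95 × 3.4 = 1.841 m³/s
w_6 = (18.0 − 13.6)/2 = 2.2 m; q_6 = 0.44 × 0.69 × 2.2 = 0.6679 m³/s
w_7 = (18.0 − 15.4)/2 = 1.3 m; q_7 = 0.34 × 0.40 × 1.3 = 0.1768 m³/s
Q = Σ qᵢ = 9.088 m³/s

9.09 m³/s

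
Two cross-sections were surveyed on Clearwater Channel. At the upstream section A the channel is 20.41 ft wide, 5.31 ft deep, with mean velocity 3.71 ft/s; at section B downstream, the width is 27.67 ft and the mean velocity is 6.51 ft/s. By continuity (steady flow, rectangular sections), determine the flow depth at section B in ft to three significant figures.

2.23 ft

Q = A₁V₁ = (20.41×5.31) × 3.71 = 402.1 ft³/s
d₂ = Q/(b₂ V₂) = 402.1/(27.67×6.51) = 2.232 ft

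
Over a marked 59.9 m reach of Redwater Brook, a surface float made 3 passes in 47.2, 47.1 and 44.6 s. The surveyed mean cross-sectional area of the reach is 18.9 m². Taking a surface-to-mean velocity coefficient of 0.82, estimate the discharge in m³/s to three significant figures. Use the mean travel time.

20.1 m³/s

t̄ = (47.2 + 47.1 + 44.6) / 3 = 46.3 s
v_surface = L / t̄ = 59.9 / 46.3 = 1.294 m/s
v_mean = 0.82 × 1.294 = 1.061 m/s
Q = A × v_mean = 18.9 × 1.061 = 20.05 m³/s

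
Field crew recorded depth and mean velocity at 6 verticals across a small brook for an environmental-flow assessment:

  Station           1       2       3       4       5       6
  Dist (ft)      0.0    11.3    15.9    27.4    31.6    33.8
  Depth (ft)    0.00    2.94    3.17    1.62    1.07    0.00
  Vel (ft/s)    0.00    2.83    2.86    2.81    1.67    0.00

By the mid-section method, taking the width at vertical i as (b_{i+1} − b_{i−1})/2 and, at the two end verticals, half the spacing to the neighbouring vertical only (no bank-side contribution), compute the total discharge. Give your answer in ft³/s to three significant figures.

w_2 = (15.9 − 0.0)/2 = 7.95 ft; q_2 = 2.83 × 2.94 × 7.95 = 66.15 ft³/s
w_3 = (27.4 − 11.3)/2 = 8.05 ft; q_3 = 2.86 × 3.17 × 8.05 = 72.98 ft³/s
w_4 = (31.6 − 15.9)/2 = 7.85 ft; q_4 = 2.81 × 1.62 × 7.85 = 35.73 ft³/s
w_5 = (33.8 − 27.4)/2 = 3.2 ft; q_5 = 1.67 × 1.07 × 3.2 = 5.718 ft³/s
Stations 1, 6 contribute zero (depth or velocity is 0).
Q = Σ qᵢ = 180.6 ft³/s

181 ft³/s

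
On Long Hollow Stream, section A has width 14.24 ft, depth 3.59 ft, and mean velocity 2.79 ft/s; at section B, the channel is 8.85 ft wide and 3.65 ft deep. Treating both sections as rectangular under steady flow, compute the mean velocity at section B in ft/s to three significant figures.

Q = A₁V₁ = (14.24×3.59) × 2.79 = 142.6 ft³/s
A₂ = 8.85 × 3.65 = 32.30 ft²
V₂ = Q/A₂ = 142.6/32.30 = 4.415 ft/s

4.42 ft/s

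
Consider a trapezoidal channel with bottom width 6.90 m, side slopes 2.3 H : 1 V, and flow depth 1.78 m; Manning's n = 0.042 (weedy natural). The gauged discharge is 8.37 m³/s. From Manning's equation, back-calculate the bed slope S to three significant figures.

A = (b + z·y)·y = (6.90 + 2.3×1.78)×1.78 = 19.57 m²
P = b + 2y√(1+z²) = 6.90 + 2×1.78×√(1+2.3²) = 15.83 m
R = A/P = 19.57/15.83 = 1.236 m
S = (Q·n / (1·A·R^(2/3)))² = (8.37×0.042 / (1×19.57×1.152))² = 0.0002432

0.000243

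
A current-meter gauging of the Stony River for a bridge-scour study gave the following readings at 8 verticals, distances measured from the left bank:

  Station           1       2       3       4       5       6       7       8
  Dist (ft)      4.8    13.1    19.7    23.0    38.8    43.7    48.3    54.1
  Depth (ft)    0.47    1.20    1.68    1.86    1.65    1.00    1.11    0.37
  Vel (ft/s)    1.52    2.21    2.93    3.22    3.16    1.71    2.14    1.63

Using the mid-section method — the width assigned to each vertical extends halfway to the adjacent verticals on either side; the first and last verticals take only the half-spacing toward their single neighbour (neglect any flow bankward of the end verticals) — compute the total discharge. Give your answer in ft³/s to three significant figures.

w_1 = (13.1 − 4.8)/2 = 4.15 ft; q_1 = 1.52 × 0.47 × 4.15 = 2.965 ft³/s
w_2 = (19.7 − 4.8)/2 = 7.45 ft; q_2 = 2.21 × 1.20 × 7.45 = 19.76 ft³/s
w_3 = (23.0 − 13.1)/2 = 4.95 ft; q_3 = 2.93 × 1.68 × 4.95 = 24.37 ft³/s
w_4 = (38.8 − 19.7)/2 = 9.55 ft; q_4 = 3.22 × 1.86 × 9.55 = 57.20 ft³/s
w_5 = (43.7 − 23.0)/2 = 10.35 ft; q_5 = 3.16 × 1.65 × 10.35 = 53.96 ft³/s
w_6 = (48.3 − 38.8)/2 = 4.75 ft; q_6 = 1.71 × 1.00 × 4.75 = 8.123 ft³/s
w_7 = (54.1 − 43.7)/2 = 5.2 ft; q_7 = 2.14 × 1.11 × 5.2 = 12.35 ft³/s
w_8 = (54.1 − 48.3)/2 = 2.9 ft; q_8 = 1.63 × 0.37 × 2.9 = 1.749 ft³/s
Q = Σ qᵢ = 180.5 ft³/s

180 ft³/s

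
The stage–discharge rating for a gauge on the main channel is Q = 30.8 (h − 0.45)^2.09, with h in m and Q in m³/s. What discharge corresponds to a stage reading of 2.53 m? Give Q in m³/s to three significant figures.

Q = 30.8 × (2.53 − 0.45)^2.09 = 30.8 × 2.08^2.09 = 142.3 m³/s

142 m³/s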